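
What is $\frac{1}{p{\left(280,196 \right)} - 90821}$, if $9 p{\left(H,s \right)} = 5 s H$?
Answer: $- \frac{9}{542989} \approx -1.6575 \cdot 10^{-5}$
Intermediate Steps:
$p{\left(H,s \right)} = \frac{5 H s}{9}$ ($p{\left(H,s \right)} = \frac{5 s H}{9} = \frac{5 H s}{9}$)
$\frac{1}{p{\left(280,196 \right)} - 90821} = \frac{1}{\frac{5}{9} \cdot 280 \cdot 196 - 90821} = \frac{1}{\frac{274400}{9} - 90821} = \frac{1}{- \frac{542989}{9}} = - \frac{9}{542989}$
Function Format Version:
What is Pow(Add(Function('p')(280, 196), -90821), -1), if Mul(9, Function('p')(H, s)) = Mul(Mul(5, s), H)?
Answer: Rational(-9, 542989) ≈ -1.6575e-5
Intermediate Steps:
Function('p')(H, s) = Mul(Rational(5, 9), H, s) (Function('p')(H, s) = Mul(Rational(1, 9), Mul(Mul(5, s), H)) = Mul(Rational(1, 9), Mul(5, H, s)) = Mul(Rational(5, 9), H, s))
Pow(Add(Function('p')(280, 196), -90821), -1) = Pow(Add(Mul(Rational(5, 9), 280, 196), -90821), -1) = Pow(Add(Rational(274400, 9), -90821), -1) = Pow(Rational(-542989, 9), -1) = Rational(-9, 542989)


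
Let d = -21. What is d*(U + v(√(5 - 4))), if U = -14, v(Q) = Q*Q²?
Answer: 273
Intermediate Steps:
v(Q) = Q³
d*(U + v(√(5 - 4))) = -21*(-14 + (√(5 - 4))³) = -21*(-14 + (√1)³) = -21*(-14 + 1³) = -21*(-14 + 1) = -21*(-13) = 273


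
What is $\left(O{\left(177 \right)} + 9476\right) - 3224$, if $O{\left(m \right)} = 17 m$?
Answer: $9261$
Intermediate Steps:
$\left(O{\left(177 \right)} + 9476\right) - 3224 = \left(17 \cdot 177 + 9476\right) - 3224 = \left(3009 + 9476\right) - 3224 = 12485 - 3224 = 9261$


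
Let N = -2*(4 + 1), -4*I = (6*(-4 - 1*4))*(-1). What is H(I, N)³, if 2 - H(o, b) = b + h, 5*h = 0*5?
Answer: 1728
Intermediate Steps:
h = 0 (h = (0*5)/5 = (⅕)*0 = 0)
I = -12 (I = -6*(-4 - 1*4)*(-1)/4 = -6*(-4 - 4)*(-1)/4 = -6*(-8)*(-1)/4 = -(-12)*(-1) = -¼*48 = -12)
N = -10 (N = -2*5 = -10)
H(o, b) = 2 - b (H(o, b) = 2 - (b + 0) = 2 - b)
H(I, N)³ = (2 - 1*(-10))³ = (2 + 10)³ = 12³ = 1728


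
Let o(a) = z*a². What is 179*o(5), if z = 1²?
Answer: 4475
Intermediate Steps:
z = 1
o(a) = a² (o(a) = 1*a² = a²)
179*o(5) = 179*5² = 179*25 = 4475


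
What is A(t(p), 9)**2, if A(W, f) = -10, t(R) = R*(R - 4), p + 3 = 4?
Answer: 100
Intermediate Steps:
p = 1 (p = -3 + 4 = 1)
t(R) = R*(-4 + R)
A(t(p), 9)**2 = (-10)**2 = 100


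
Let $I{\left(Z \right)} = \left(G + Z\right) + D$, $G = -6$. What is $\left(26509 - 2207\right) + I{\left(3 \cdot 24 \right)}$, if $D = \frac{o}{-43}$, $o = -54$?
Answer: $\frac{1047878}{43} \approx 24369.0$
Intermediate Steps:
$D = \frac{54}{43}$ ($D = - \frac{54}{-43} = \left(-54\right) \left(- \frac{1}{43}\right) = \frac{54}{43} \approx 1.2558$)
$I{\left(Z \right)} = - \frac{204}{43} + Z$ ($I{\left(Z \right)} = \left(-6 + Z\right) + \frac{54}{43} = - \frac{204}{43} + Z$)
$\left(26509 - 2207\right) + I{\left(3 \cdot 24 \right)} = \left(26509 - 2207\right) + \left(- \frac{204}{43} + 3 \cdot 24\right) = 24302 + \left(- \frac{204}{43} + 72\right) = 24302 + \frac{2892}{43} = \frac{1047878}{43}$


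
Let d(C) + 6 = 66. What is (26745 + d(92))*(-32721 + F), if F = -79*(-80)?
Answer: -707678805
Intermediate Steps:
d(C) = 60 (d(C) = -6 + 66 = 60)
F = 6320
(26745 + d(92))*(-32721 + F) = (26745 + 60)*(-32721 + 6320) = 26805*(-26401) = -707678805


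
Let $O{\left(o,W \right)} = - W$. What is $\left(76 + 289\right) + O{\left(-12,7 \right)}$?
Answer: $358$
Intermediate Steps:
$\left(76 + 289\right) + O{\left(-12,7 \right)} = \left(76 + 289\right) - 7 = 365 - 7 = 358$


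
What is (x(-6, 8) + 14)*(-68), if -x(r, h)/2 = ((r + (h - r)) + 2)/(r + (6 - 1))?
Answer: -2312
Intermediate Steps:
x(r, h) = -2*(2 + h)/(5 + r) (x(r, h) = -2*((r + (h - r)) + 2)/(r + (6 - 1)) = -2*(h + 2)/(r + 5) = -2*(2 + h)/(5 + r))
(x(-6, 8) + 14)*(-68) = (2*(-2 - 1*8)/(5 - 6) + 14)*(-68) = (2*(-2 - 8)/(-1) + 14)*(-68) = (2*(-1)*(-10) + 14)*(-68) = (20 + 14)*(-68) = 34*(-68) = -2312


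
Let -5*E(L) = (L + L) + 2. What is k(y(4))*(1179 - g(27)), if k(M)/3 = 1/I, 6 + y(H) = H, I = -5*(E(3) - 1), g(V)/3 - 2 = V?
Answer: 252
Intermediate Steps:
g(V) = 6 + 3*V
E(L) = -⅖ - 2*L/5 (E(L) = -((L + L) + 2)/5 = -(2*L + 2)/5 = -(2 + 2*L)/5 = -⅖ - 2*L/5)
I = 13 (I = -5*((-⅖ - ⅖*3) - 1) = -5*((-⅖ - 6/5) - 1) = -5*(-8/5 - 1) = -5*(-13/5) = 13)
y(H) = -6 + H
k(M) = 3/13
k(y(4))*(1179 - g(27)) = 3*(1179 - (6 + 3*27))/13 = 3*(1179 - (6 + 81))/13 = 3*(1179 - 1*87)/13 = 3*(1179 - 87)/13 = (3/13)*1092 = 252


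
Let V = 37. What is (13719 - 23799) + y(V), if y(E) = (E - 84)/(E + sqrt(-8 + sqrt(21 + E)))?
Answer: -10080 - 47/(37 + I*sqrt(8 - sqrt(58))) ≈ -10081.0 + 0.021275*I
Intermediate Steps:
y(E) = (-84 + E)/(E + sqrt(-8 + sqrt(21 + E)))
(13719 - 23799) + y(V) = (13719 - 23799) + (-84 + 37)/(37 + sqrt(-8 + sqrt(21 + 37))) = -10080 - 47/(37 + sqrt(-8 + sqrt(58)))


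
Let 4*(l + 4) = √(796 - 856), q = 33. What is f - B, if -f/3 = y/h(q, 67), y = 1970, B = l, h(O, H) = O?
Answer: -1926/11 - I*√15/2 ≈ -175.09 - 1.9365*I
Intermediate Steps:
l = -4 + I*√15/2 (l = -4 + √(796 - 856)/4 = -4 + √(-60)/4 = -4 + (2*I*√15)/4 = -4 + I*√15/2 ≈ -4.0 + 1.9365*I)
B = -4 + I*√15/2 ≈ -4.0 + 1.9365*I
f = -1970/11 (f = -5910/33 = -3*1970/33 = -1970/11 ≈ -179.09)
f - B = -1970/11 - (-4 + I*√15/2) = -1970/11 + (4 - I*√15/2) = -1926/11 - I*√15/2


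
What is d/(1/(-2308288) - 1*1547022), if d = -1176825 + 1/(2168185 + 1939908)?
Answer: 11159433443107872512/14669886384154001341 ≈ 0.76070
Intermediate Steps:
d = -4834506544724/4108093 (d = -1176825 + 1/4108093 = -4834506544724/4108093 ≈ -1.1768e+6)
d/(1/(-2308288) - 1*1547022) = -4834506544724/(4108093*(1/(-2308288) - 1*1547022)) = -4834506544724/(4108093*(-1/2308288 - 1547022)) = -4834506544724/(4108093*(-3570972318337/2308288)) = -4834506544724/4108093*(-2308288/3570972318337) = 11159433443107872512/14669886384154001341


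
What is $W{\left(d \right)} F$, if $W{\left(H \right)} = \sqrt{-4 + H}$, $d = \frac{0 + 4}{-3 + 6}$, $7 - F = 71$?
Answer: $- \frac{128 i \sqrt{6}}{3} \approx - 104.51 i$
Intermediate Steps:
$F = -64$ ($F = 7 - 71 = -64$)
$d = \frac{4}{3} \approx 1.3333$
$W{\left(d \right)} F = \sqrt{-4 + \frac{4}{3}} \left(-64\right) = \sqrt{- \frac{8}{3}} \left(-64\right) = \frac{2 i \sqrt{6}}{3} \left(-64\right) = - \frac{128 i \sqrt{6}}{3}$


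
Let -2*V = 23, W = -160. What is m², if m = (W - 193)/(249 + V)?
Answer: 498436/225625 ≈ 2.2091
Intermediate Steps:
V = -23/2 (V = -½*23 = -23/2 ≈ -11.500)
m = -706/475 (m = (-160 - 193)/(249 - 23/2) = -353/475/2 = -353*2/475 = -706/475 ≈ -1.4863)
m² = (-706/475)² = 498436/225625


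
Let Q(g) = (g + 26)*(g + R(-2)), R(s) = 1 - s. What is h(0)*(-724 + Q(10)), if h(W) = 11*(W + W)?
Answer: 0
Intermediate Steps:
Q(g) = (3 + g)*(26 + g) (Q(g) = (g + 26)*(g + (1 - 1*(-2))) = (26 + g)*(g + (1 + 2)) = (26 + g)*(g + 3) = (26 + g)*(3 + g) = (3 + g)*(26 + g))
h(W) = 22*W (h(W) = 11*(2*W) = 22*W)
h(0)*(-724 + Q(10)) = (22*0)*(-724 + (78 + 10² + 29*10)) = 0*(-724 + (78 + 100 + 290)) = 0*(-724 + 468) = 0*(-256) = 0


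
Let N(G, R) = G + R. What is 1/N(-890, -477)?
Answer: -1/1367 ≈ -0.00073153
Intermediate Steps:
1/N(-890, -477) = 1/(-890 - 477) = 1/(-1367) = -1/1367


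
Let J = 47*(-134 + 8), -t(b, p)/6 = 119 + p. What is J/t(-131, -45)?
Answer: 987/74 ≈ 13.338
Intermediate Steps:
t(b, p) = -714 - 6*p (t(b, p) = -6*(119 + p) = -714 - 6*p)
J = -5922 (J = 47*(-126) = -5922)
J/t(-131, -45) = -5922/(-714 - 6*(-45)) = -5922/(-714 + 270) = -5922/(-444) = -5922*(-1/444) = 987/74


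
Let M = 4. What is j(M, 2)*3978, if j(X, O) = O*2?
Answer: 15912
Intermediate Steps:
j(X, O) = 2*O
j(M, 2)*3978 = (2*2)*3978 = 4*3978 = 15912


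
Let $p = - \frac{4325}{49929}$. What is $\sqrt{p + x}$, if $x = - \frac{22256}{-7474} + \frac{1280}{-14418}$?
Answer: $\frac{\sqrt{878057226955308499}}{559754019} \approx 1.674$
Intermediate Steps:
$x = \frac{77830072}{26940033}$ ($x = \left(-22256\right) \left(- \frac{1}{7474}\right) + 1280 \left(- \frac{1}{14418}\right) = \frac{11128}{3737} - \frac{640}{7209} = \frac{77830072}{26940033} \approx 2.889$)
$p = - \frac{4325}{49929}$ ($p = \left(-4325\right) \frac{1}{49929} = - \frac{4325}{49929} \approx -0.086623$)
$\sqrt{p + x} = \sqrt{- \frac{4325}{49929} + \frac{77830072}{26940033}} = \sqrt{\frac{14117835289}{5037786171}} = \frac{\sqrt{878057226955308499}}{559754019}$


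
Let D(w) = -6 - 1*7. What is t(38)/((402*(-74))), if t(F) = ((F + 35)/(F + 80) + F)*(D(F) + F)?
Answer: -37975/1170088 ≈ -0.032455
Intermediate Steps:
D(w) = -13 (D(w) = -6 - 7 = -13)
t(F) = (-13 + F)*(F + (35 + F)/(80 + F)) (t(F) = ((F + 35)/(F + 80) + F)*(-13 + F) = ((35 + F)/(80 + F) + F)*(-13 + F) = (F + (35 + F)/(80 + F))*(-13 + F) = (-13 + F)*(F + (35 + F)/(80 + F)))
t(38)/((402*(-74))) = ((-455 + 38³ - 1018*38 + 68*38²)/(80 + 38))/((402*(-74))) = ((-455 + 54872 - 38684 + 68*1444)/118)/(-29748) = ((-455 + 54872 - 38684 + 98192)/118)*(-1/29748) = ((1/118)*113925)*(-1/29748) = (113925/118)*(-1/29748) = -37975/1170088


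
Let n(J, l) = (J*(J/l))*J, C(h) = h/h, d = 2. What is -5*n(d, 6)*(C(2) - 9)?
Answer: 160/3 ≈ 53.333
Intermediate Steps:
C(h) = 1
n(J, l) = J³/l (n(J, l) = (J²/l)*J = J³/l)
-5*n(d, 6)*(C(2) - 9) = -5*2³/6*(1 - 9) = -5*8*(⅙)*(-8) = -20*(-8)/3 = -5*(-32/3) = 160/3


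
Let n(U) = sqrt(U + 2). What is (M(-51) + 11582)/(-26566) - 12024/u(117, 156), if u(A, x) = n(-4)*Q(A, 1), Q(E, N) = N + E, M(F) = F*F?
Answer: -14183/26566 + 3006*I*sqrt(2)/59 ≈ -0.53388 + 72.053*I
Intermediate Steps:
n(U) = sqrt(2 + U)
M(F) = F**2
Q(E, N) = E + N
u(A, x) = I*sqrt(2)*(1 + A) (u(A, x) = sqrt(2 - 4)*(A + 1) = sqrt(-2)*(1 + A) = (I*sqrt(2))*(1 + A) = I*sqrt(2)*(1 + A))
(M(-51) + 11582)/(-26566) - 12024/u(117, 156) = ((-51)**2 + 11582)/(-26566) - 12024*(-I*sqrt(2)/(2*(1 + 117))) = (2601 + 11582)*(-1/26566) - 12024*(-I*sqrt(2)/236) = 14183*(-1/26566) - 12024*(-I*sqrt(2)/236) = -14183/26566 - (-3006)*I*sqrt(2)/59 = -14183/26566 + 3006*I*sqrt(2)/59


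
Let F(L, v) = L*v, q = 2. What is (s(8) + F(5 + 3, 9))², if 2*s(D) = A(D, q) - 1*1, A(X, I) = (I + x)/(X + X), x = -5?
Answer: 5221225/1024 ≈ 5098.9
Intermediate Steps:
A(X, I) = (-5 + I)/(2*X) (A(X, I) = (I - 5)/(X + X) = (-5 + I)/((2*X)) = (-5 + I)*(1/(2*X)) = (-5 + I)/(2*X))
s(D) = -½ - 3/(4*D) (s(D) = ((-5 + 2)/(2*D) - 1*1)/2 = ((½)*(-3)/D - 1)/2 = (-3/(2*D) - 1)/2 = (-1 - 3/(2*D))/2 = -½ - 3/(4*D))
(s(8) + F(5 + 3, 9))² = ((¼)*(-3 - 2*8)/8 + (5 + 3)*9)² = ((¼)*(⅛)*(-3 - 16) + 8*9)² = ((¼)*(⅛)*(-19) + 72)² = (-19/32 + 72)² = (2285/32)² = 5221225/1024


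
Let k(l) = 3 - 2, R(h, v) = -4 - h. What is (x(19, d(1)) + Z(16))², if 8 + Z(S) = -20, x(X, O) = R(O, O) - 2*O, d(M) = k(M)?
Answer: 1225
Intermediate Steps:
k(l) = 1
d(M) = 1
x(X, O) = -4 - 3*O (x(X, O) = (-4 - O) - 2*O = -4 - 3*O)
Z(S) = -28 (Z(S) = -8 - 20 = -28)
(x(19, d(1)) + Z(16))² = ((-4 - 3*1) - 28)² = ((-4 - 3) - 28)² = (-7 - 28)² = (-35)² = 1225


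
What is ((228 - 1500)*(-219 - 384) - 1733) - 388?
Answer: 764895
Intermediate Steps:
((228 - 1500)*(-219 - 384) - 1733) - 388 = (-1272*(-603) - 1733) - 388 = (767016 - 1733) - 388 = 765283 - 388 = 764895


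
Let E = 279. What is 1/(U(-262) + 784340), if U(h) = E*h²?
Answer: 1/19936016 ≈ 5.0160e-8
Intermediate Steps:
U(h) = 279*h²
1/(U(-262) + 784340) = 1/(279*(-262)² + 784340) = 1/(279*68644 + 784340) = 1/(19151676 + 784340) = 1/19936016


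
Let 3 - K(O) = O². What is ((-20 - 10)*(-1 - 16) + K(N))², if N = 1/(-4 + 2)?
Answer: 4206601/16 ≈ 2.6291e+5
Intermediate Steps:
N = -½ (N = 1/(-2) = -½ ≈ -0.50000)
K(O) = 3 - O²
((-20 - 10)*(-1 - 16) + K(N))² = ((-20 - 10)*(-1 - 16) + (3 - (-½)²))² = (-30*(-17) + (3 - 1*¼))² = (510 + (3 - ¼))² = (510 + 11/4)² = (2051/4)² = 4206601/16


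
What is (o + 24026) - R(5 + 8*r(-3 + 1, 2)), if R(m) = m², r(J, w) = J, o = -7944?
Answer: 15961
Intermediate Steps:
(o + 24026) - R(5 + 8*r(-3 + 1, 2)) = (-7944 + 24026) - (5 + 8*(-3 + 1))² = 16082 - (5 + 8*(-2))² = 16082 - (5 - 16)² = 16082 - 1*(-11)² = 16082 - 1*121 = 16082 - 121 = 15961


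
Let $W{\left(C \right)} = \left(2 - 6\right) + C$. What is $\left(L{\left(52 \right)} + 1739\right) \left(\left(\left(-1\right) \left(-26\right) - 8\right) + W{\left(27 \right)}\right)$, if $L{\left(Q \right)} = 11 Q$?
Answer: $94751$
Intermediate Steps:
$W{\left(C \right)} = -4 + C$
$\left(L{\left(52 \right)} + 1739\right) \left(\left(\left(-1\right) \left(-26\right) - 8\right) + W{\left(27 \right)}\right) = \left(11 \cdot 52 + 1739\right) \left(\left(\left(-1\right) \left(-26\right) - 8\right) + \left(-4 + 27\right)\right) = \left(572 + 1739\right) \left(\left(26 - 8\right) + 23\right) = 2311 \left(18 + 23\right) = 2311 \cdot 41 = 94751$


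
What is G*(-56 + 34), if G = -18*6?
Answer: 2376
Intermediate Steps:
G = -108
G*(-56 + 34) = -108*(-56 + 34) = -108*(-22) = 2376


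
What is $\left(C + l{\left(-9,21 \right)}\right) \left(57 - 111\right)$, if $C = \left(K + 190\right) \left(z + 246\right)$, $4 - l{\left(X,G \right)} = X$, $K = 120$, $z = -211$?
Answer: $-586602$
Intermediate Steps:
$l{\left(X,G \right)} = 4 - X$
$C = 10850$ ($C = \left(120 + 190\right) \left(-211 + 246\right) = 310 \cdot 35 = 10850$)
$\left(C + l{\left(-9,21 \right)}\right) \left(57 - 111\right) = \left(10850 + \left(4 - -9\right)\right) \left(57 - 111\right) = \left(10850 + \left(4 + 9\right)\right) \left(57 - 111\right) = \left(10850 + 13\right) \left(-54\right) = 10863 \left(-54\right) = -586602$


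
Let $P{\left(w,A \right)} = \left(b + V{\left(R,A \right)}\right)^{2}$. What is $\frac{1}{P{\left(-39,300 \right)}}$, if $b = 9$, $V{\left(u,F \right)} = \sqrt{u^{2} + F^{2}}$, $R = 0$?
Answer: $\frac{1}{95481} \approx 1.0473 \cdot 10^{-5}$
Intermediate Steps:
$V{\left(u,F \right)} = \sqrt{F^{2} + u^{2}}$
$P{\left(w,A \right)} = \left(9 + \sqrt{A^{2}}\right)^{2}$ ($P{\left(w,A \right)} = \left(9 + \sqrt{A^{2} + 0^{2}}\right)^{2} = \left(9 + \sqrt{A^{2} + 0}\right)^{2} = \left(9 + \sqrt{A^{2}}\right)^{2}$)
$\frac{1}{P{\left(-39,300 \right)}} = \frac{1}{\left(9 + \sqrt{300^{2}}\right)^{2}} = \frac{1}{\left(9 + \sqrt{90000}\right)^{2}} = \frac{1}{\left(9 + 300\right)^{2}} = \frac{1}{309^{2}} = \frac{1}{95481}$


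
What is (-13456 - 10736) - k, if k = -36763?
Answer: 12571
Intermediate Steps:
(-13456 - 10736) - k = (-13456 - 10736) - 1*(-36763) = -24192 + 36763 = 12571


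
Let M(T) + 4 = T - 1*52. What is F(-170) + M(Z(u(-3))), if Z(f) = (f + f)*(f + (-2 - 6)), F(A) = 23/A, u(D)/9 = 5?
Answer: 556557/170 ≈ 3273.9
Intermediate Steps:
u(D) = 45 (u(D) = 9*5 = 45)
Z(f) = 2*f*(-8 + f) (Z(f) = (2*f)*(f - 8) = (2*f)*(-8 + f) = 2*f*(-8 + f))
M(T) = -56 + T (M(T) = -4 + (T - 1*52) = -4 + (T - 52) = -4 + (-52 + T) = -56 + T)
F(-170) + M(Z(u(-3))) = 23/(-170) + (-56 + 2*45*(-8 + 45)) = 23*(-1/170) + (-56 + 2*45*37) = -23/170 + (-56 + 3330) = -23/170 + 3274 = 556557/170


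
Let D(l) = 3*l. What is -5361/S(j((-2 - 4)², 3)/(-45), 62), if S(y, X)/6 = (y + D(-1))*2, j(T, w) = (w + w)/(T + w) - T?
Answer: 1045395/5156 ≈ 202.75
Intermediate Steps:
j(T, w) = -T + 2*w/(T + w) (j(T, w) = (2*w)/(T + w) - T = 2*w/(T + w) - T = -T + 2*w/(T + w))
S(y, X) = -36 + 12*y (S(y, X) = 6*((y + 3*(-1))*2) = 6*((y - 3)*2) = 6*((-3 + y)*2) = 6*(-6 + 2*y) = -36 + 12*y)
-5361/S(j((-2 - 4)², 3)/(-45), 62) = -5361/(-36 + 12*(((-((-2 - 4)²)² + 2*3 - 1*(-2 - 4)²*3)/((-2 - 4)² + 3))/(-45))) = -5361/(-36 + 12*(((-((-6)²)² + 6 - 1*(-6)²*3)/((-6)² + 3))*(-1/45))) = -5361/(-36 + 12*(((-1*36² + 6 - 1*36*3)/(36 + 3))*(-1/45))) = -5361/(-36 + 12*(((-1*1296 + 6 - 108)/39)*(-1/45))) = -5361/(-36 + 12*(((-1296 + 6 - 108)/39)*(-1/45))) = -5361/(-36 + 12*(((1/39)*(-1398))*(-1/45))) = -5361/(-36 + 12*(-466/13*(-1/45))) = -5361/(-36 + 12*(466/585)) = -5361/(-36 + 1864/195) = -5361/(-5156/195) = -5361*(-195/5156) = 1045395/5156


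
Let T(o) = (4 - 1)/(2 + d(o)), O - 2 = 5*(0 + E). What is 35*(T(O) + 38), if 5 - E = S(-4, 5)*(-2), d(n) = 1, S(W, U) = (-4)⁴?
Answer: 1365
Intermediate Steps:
S(W, U) = 256
E = 517 (E = 5 - 256*(-2) = 5 - 1*(-512) = 5 + 512 = 517)
O = 2587 (O = 2 + 5*(0 + 517) = 2 + 5*517 = 2 + 2585 = 2587)
T(o) = 1 (T(o) = (4 - 1)/(2 + 1) = 3/3 = 3*(⅓) = 1)
35*(T(O) + 38) = 35*(1 + 38) = 35*39 = 1365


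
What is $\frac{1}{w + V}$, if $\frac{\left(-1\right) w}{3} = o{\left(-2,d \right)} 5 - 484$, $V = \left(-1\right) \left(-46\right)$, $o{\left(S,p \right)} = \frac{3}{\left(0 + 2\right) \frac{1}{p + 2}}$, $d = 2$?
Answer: $\frac{1}{1408} \approx 0.00071023$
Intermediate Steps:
$o{\left(S,p \right)} = 3 + \frac{3 p}{2}$ ($o{\left(S,p \right)} = \frac{3}{2 \frac{1}{2 + p}} = 3 \left(1 + \frac{p}{2}\right) = 3 + \frac{3 p}{2}$)
$V = 46$
$w = 1362$ ($w = - 3 \left(\left(3 + \frac{3}{2} \cdot 2\right) 5 - 484\right) = - 3 \left(\left(3 + 3\right) 5 - 484\right) = - 3 \left(6 \cdot 5 - 484\right) = - 3 \left(30 - 484\right) = \left(-3\right) \left(-454\right) = 1362$)
$\frac{1}{w + V} = \frac{1}{1362 + 46} = \frac{1}{1408}$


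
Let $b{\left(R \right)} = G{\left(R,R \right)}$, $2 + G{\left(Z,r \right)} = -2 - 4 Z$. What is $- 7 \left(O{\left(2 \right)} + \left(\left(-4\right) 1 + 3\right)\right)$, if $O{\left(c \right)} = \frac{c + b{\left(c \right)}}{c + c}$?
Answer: $\frac{49}{2} \approx 24.5$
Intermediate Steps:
$G{\left(Z,r \right)} = -4 - 4 Z$ ($G{\left(Z,r \right)} = -2 - \left(2 + 4 Z\right) = -4 - 4 Z$)
$b{\left(R \right)} = -4 - 4 R$
$O{\left(c \right)} = \frac{-4 - 3 c}{2 c}$ ($O{\left(c \right)} = \frac{c - \left(4 + 4 c\right)}{c + c} = \frac{-4 - 3 c}{2 c}$)
$- 7 \left(O{\left(2 \right)} + \left(\left(-4\right) 1 + 3\right)\right) = - 7 \left(\left(- \frac{3}{2} - \frac{2}{2}\right) + \left(\left(-4\right) 1 + 3\right)\right) = - 7 \left(\left(- \frac{3}{2} - 1\right) + \left(-4 + 3\right)\right) = - 7 \left(\left(- \frac{3}{2} - 1\right) - 1\right) = - 7 \left(- \frac{5}{2} - 1\right) = \left(-7\right) \left(- \frac{7}{2}\right) = \frac{49}{2}$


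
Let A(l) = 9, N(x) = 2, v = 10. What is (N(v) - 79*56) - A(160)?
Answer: -4431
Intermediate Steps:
(N(v) - 79*56) - A(160) = (2 - 79*56) - 1*9 = (2 - 4424) - 9 = -4422 - 9 = -4431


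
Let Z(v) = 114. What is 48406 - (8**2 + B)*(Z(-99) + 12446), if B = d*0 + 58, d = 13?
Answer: -1483914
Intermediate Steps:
B = 58 (B = 13*0 + 58 = 0 + 58 = 58)
48406 - (8**2 + B)*(Z(-99) + 12446) = 48406 - (8**2 + 58)*(114 + 12446) = 48406 - (64 + 58)*12560 = 48406 - 122*12560 = 48406 - 1*1532320 = 48406 - 1532320 = -1483914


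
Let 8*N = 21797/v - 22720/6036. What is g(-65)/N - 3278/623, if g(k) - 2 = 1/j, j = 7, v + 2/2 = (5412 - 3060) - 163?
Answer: -4545482002/1821281137 ≈ -2.4958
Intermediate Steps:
v = 2188 (v = -1 + ((5412 - 3060) - 163) = -1 + (2352 - 163) = -1 + 2189 = 2188)
g(k) = 15/7 (g(k) = 2 + 1/7 = 2 + ⅐ = 15/7)
N = 20463833/26413536 (N = (21797/2188 - 22720/6036)/8 = (21797*(1/2188) - 22720*1/6036)/8 = (21797/2188 - 5680/1509)/8 = (⅛)*(20463833/3301692) = 20463833/26413536 ≈ 0.77475)
g(-65)/N - 3278/623 = 15/(7*(20463833/26413536)) - 3278/623 = (15/7)*(26413536/20463833) - 3278*1/623 = 396203040/143246831 - 3278/623 = -4545482002/1821281137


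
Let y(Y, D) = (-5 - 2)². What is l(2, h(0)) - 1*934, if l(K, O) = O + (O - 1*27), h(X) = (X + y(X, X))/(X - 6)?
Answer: -2932/3 ≈ -977.33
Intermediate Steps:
y(Y, D) = 49 (y(Y, D) = (-7)² = 49)
h(X) = (49 + X)/(-6 + X) (h(X) = (X + 49)/(X - 6) = (49 + X)/(-6 + X))
l(K, O) = -27 + 2*O (l(K, O) = O + (O - 27) = O + (-27 + O) = -27 + 2*O)
l(2, h(0)) - 1*934 = (-27 + 2*((49 + 0)/(-6 + 0))) - 1*934 = (-27 + 2*(49/(-6))) - 934 = (-27 + 2*(-⅙*49)) - 934 = (-27 + 2*(-49/6)) - 934 = (-27 - 49/3) - 934 = -130/3 - 934 = -2932/3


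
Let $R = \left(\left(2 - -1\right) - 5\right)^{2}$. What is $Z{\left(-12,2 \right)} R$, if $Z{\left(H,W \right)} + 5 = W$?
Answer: $-12$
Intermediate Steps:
$Z{\left(H,W \right)} = -5 + W$
$R = 4$ ($R = \left(\left(2 + 1\right) - 5\right)^{2} = \left(3 - 5\right)^{2} = \left(-2\right)^{2} = 4$)
$Z{\left(-12,2 \right)} R = \left(-5 + 2\right) 4 = \left(-3\right) 4 = -12$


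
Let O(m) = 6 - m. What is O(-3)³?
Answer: 729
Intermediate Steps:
O(-3)³ = (6 - 1*(-3))³ = (6 + 3)³ = 9³ = 729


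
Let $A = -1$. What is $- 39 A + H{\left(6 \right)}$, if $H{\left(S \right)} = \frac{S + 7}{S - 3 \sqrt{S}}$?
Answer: $\frac{104}{3} - \frac{13 \sqrt{6}}{6} \approx 29.359$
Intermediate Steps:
$H{\left(S \right)} = \frac{7 + S}{S - 3 \sqrt{S}}$
$- 39 A + H{\left(6 \right)} = \left(-39\right) \left(-1\right) + \frac{7 + 6}{6 - 3 \sqrt{6}} = 39 + \frac{1}{6 - 3 \sqrt{6}} \cdot 13 = 39 + \frac{13}{6 - 3 \sqrt{6}}$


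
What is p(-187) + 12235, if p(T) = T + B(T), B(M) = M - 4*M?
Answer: 12609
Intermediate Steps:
B(M) = -3*M
p(T) = -2*T (p(T) = T - 3*T = -2*T)
p(-187) + 12235 = -2*(-187) + 12235 = 374 + 12235 = 12609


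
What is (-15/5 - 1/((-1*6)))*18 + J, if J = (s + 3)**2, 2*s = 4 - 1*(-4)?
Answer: -2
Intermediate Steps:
s = 4 (s = (4 - 1*(-4))/2 = (4 + 4)/2 = (1/2)*8 = 4)
J = 49 (J = (4 + 3)**2 = 7**2 = 49)
(-15/5 - 1/((-1*6)))*18 + J = (-15/5 - 1/((-1*6)))*18 + 49 = (-15*1/5 - 1/(-6))*18 + 49 = (-3 - 1*(-1/6))*18 + 49 = (-3 + 1/6)*18 + 49 = -17/6*18 + 49 = -51 + 49 = -2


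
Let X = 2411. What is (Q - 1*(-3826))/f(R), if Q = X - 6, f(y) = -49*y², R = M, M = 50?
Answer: -6231/122500 ≈ -0.050865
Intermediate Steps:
R = 50
Q = 2405 (Q = 2411 - 6 = 2405)
(Q - 1*(-3826))/f(R) = (2405 - 1*(-3826))/((-49*50²)) = (2405 + 3826)/((-49*2500)) = 6231/(-122500) = 6231*(-1/122500) = -6231/122500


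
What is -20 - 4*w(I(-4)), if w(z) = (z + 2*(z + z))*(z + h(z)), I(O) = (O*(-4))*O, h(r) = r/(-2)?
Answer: -40980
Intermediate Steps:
h(r) = -r/2 (h(r) = r*(-½) = -r/2)
I(O) = -4*O² (I(O) = (-4*O)*O = -4*O²)
w(z) = 5*z²/2 (w(z) = (z + 2*(z + z))*(z - z/2) = (z + 2*(2*z))*(z/2) = (z + 4*z)*(z/2) = (5*z)*(z/2) = 5*z²/2)
-20 - 4*w(I(-4)) = -20 - 10*(-4*(-4)²)² = -20 - 10*(-4*16)² = -20 - 10*(-64)² = -20 - 10*4096 = -20 - 4*10240 = -20 - 40960 = -40980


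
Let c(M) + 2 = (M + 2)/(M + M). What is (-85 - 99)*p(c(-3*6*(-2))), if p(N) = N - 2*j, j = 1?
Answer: 5750/9 ≈ 638.89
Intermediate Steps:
c(M) = -2 + (2 + M)/(2*M) (c(M) = -2 + (M + 2)/(M + M) = -2 + (2 + M)/((2*M)) = -2 + (2 + M)*(1/(2*M)) = -2 + (2 + M)/(2*M))
p(N) = -2 + N (p(N) = N - 2*1 = N - 2 = -2 + N)
(-85 - 99)*p(c(-3*6*(-2))) = (-85 - 99)*(-2 + (-3/2 + 1/(-3*6*(-2)))) = -184*(-2 + (-3/2 + 1/(-18*(-2)))) = -184*(-2 + (-3/2 + 1/36)) = -184*(-2 - 53/36) = -184*(-125/36) = 5750/9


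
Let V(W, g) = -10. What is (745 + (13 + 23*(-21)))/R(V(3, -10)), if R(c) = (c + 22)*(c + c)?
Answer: -55/48 ≈ -1.1458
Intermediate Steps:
R(c) = 2*c*(22 + c) (R(c) = (22 + c)*(2*c) = 2*c*(22 + c))
(745 + (13 + 23*(-21)))/R(V(3, -10)) = (745 + (13 + 23*(-21)))/((2*(-10)*(22 - 10))) = (745 + (13 - 483))/((2*(-10)*12)) = (745 - 470)/(-240) = 275*(-1/240) = -55/48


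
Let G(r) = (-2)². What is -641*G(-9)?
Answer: -2564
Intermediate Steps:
G(r) = 4
-641*G(-9) = -641*4 = -2564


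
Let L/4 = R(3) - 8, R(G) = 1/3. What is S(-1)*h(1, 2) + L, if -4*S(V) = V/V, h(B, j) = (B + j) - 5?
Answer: -181/6 ≈ -30.167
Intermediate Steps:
h(B, j) = -5 + B + j
R(G) = ⅓
S(V) = -¼ (S(V) = -V/(4*V) = -¼*1 = -¼)
L = -92/3 (L = 4*(⅓ - 8) = 4*(-23/3) = -92/3 ≈ -30.667)
S(-1)*h(1, 2) + L = -(-5 + 1 + 2)/4 - 92/3 = -¼*(-2) - 92/3 = ½ - 92/3 = -181/6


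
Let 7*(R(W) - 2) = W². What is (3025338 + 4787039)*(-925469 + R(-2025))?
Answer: -18575051299788/7 ≈ -2.6536e+12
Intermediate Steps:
R(W) = 2 + W²/7
(3025338 + 4787039)*(-925469 + R(-2025)) = (3025338 + 4787039)*(-925469 + (2 + (⅐)*(-2025)²)) = 7812377*(-925469 + (2 + (⅐)*4100625)) = 7812377*(-925469 + (2 + 4100625/7)) = 7812377*(-925469 + 4100639/7) = 7812377*(-2377644/7) = -18575051299788/7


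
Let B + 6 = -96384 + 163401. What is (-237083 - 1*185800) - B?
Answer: -489894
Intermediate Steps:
B = 67011 (B = -6 + (-96384 + 163401) = -6 + 67017 = 67011)
(-237083 - 1*185800) - B = (-237083 - 1*185800) - 1*67011 = (-237083 - 185800) - 67011 = -422883 - 67011 = -489894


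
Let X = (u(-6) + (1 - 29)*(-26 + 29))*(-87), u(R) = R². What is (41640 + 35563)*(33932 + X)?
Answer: 2942051924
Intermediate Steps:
X = 4176 (X = ((-6)² + (1 - 29)*(-26 + 29))*(-87) = (36 - 28*3)*(-87) = (36 - 84)*(-87) = -48*(-87) = 4176)
(41640 + 35563)*(33932 + X) = (41640 + 35563)*(33932 + 4176) = 77203*38108 = 2942051924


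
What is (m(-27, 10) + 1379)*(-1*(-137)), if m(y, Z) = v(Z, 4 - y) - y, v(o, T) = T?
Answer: 196869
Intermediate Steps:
m(y, Z) = 4 - 2*y (m(y, Z) = (4 - y) - y = 4 - 2*y)
(m(-27, 10) + 1379)*(-1*(-137)) = ((4 - 2*(-27)) + 1379)*(-1*(-137)) = ((4 + 54) + 1379)*137 = (58 + 1379)*137 = 1437*137 = 196869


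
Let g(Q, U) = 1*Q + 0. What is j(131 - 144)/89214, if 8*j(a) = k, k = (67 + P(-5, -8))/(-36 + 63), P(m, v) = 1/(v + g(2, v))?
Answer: 401/115621344 ≈ 3.4682e-6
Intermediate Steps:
g(Q, U) = Q (g(Q, U) = Q + 0 = Q)
P(m, v) = 1/(2 + v) (P(m, v) = 1/(v + 2) = 1/(2 + v))
k = 401/162 (k = (67 + 1/(2 - 8))/(-36 + 63) = (67 + 1/(-6))/27 = (67 - ⅙)*(1/27) = (401/6)*(1/27) = 401/162 ≈ 2.4753)
j(a) = 401/1296 (j(a) = (⅛)*(401/162) = 401/1296)
j(131 - 144)/89214 = (401/1296)/89214 = (401/1296)*(1/89214) = 401/115621344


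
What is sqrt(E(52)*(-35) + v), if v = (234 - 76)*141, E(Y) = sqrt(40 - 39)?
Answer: sqrt(22243) ≈ 149.14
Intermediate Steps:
E(Y) = 1 (E(Y) = sqrt(1) = 1)
v = 22278 (v = 158*141 = 22278)
sqrt(E(52)*(-35) + v) = sqrt(1*(-35) + 22278) = sqrt(-35 + 22278) = sqrt(22243)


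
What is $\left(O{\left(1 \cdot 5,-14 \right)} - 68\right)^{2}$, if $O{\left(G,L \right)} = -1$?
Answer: $4761$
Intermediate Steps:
$\left(O{\left(1 \cdot 5,-14 \right)} - 68\right)^{2} = \left(-1 - 68\right)^{2} = \left(-69\right)^{2} = 4761$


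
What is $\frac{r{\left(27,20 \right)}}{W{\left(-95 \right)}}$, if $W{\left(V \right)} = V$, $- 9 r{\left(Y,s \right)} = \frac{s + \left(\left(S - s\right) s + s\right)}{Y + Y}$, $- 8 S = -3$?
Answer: $- \frac{47}{6156} \approx -0.0076348$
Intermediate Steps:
$S = \frac{3}{8}$ ($S = \left(- \frac{1}{8}\right) \left(-3\right) = \frac{3}{8} \approx 0.375$)
$r{\left(Y,s \right)} = - \frac{2 s + s \left(\frac{3}{8} - s\right)}{18 Y}$ ($r{\left(Y,s \right)} = - \frac{\left(s + \left(\left(\frac{3}{8} - s\right) s + s\right)\right) \frac{1}{Y + Y}}{9} = - \frac{\left(s + \left(s \left(\frac{3}{8} - s\right) + s\right)\right) \frac{1}{2 Y}}{9} = - \frac{\left(s + \left(s + s \left(\frac{3}{8} - s\right)\right)\right) \frac{1}{2 Y}}{9} = - \frac{\left(2 s + s \left(\frac{3}{8} - s\right)\right) \frac{1}{2 Y}}{9} = - \frac{\frac{1}{2} \frac{1}{Y} \left(2 s + s \left(\frac{3}{8} - s\right)\right)}{9} = - \frac{2 s + s \left(\frac{3}{8} - s\right)}{18 Y}$)
$\frac{r{\left(27,20 \right)}}{W{\left(-95 \right)}} = \frac{\frac{1}{144} \cdot 20 \cdot \frac{1}{27} \left(-19 + 8 \cdot 20\right)}{-95} = \frac{1}{144} \cdot 20 \cdot \frac{1}{27} \left(-19 + 160\right) \left(- \frac{1}{95}\right) = \frac{1}{144} \cdot 20 \cdot \frac{1}{27} \cdot 141 \left(- \frac{1}{95}\right) = \frac{235}{324} \left(- \frac{1}{95}\right) = - \frac{47}{6156}$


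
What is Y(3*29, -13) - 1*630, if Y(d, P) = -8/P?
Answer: -8182/13 ≈ -629.38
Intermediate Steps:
Y(3*29, -13) - 1*630 = -8/(-13) - 1*630 = -8*(-1/13) - 630 = 8/13 - 630 = -8182/13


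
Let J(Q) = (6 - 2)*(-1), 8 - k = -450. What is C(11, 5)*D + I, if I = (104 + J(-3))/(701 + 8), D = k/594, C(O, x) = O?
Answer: 165061/19143 ≈ 8.6225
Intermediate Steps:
k = 458 (k = 8 - 1*(-450) = 8 + 450 = 458)
D = 229/297 (D = 458/594 = 458*(1/594) = 229/297 ≈ 0.77104)
J(Q) = -4 (J(Q) = 4*(-1) = -4)
I = 100/709 (I = (104 - 4)/(701 + 8) = 100/709 ≈ 0.14104)
C(11, 5)*D + I = 11*(229/297) + 100/709 = 229/27 + 100/709 = 165061/19143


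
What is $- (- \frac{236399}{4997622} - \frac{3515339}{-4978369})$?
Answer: $- \frac{16391454070627}{24880006438518} \approx -0.65882$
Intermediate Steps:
$- (- \frac{236399}{4997622} - \frac{3515339}{-4978369}) = - (\left(-236399\right) \frac{1}{4997622} - - \frac{3515339}{4978369}) = - (- \frac{236399}{4997622} + \frac{3515339}{4978369}) = \left(-1\right) \frac{16391454070627}{24880006438518} = - \frac{16391454070627}{24880006438518}$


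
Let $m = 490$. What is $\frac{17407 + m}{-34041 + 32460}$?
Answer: $- \frac{17897}{1581} \approx -11.32$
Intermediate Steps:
$\frac{17407 + m}{-34041 + 32460} = \frac{17407 + 490}{-34041 + 32460} = \frac{17897}{-1581} = 17897 \left(- \frac{1}{1581}\right) = - \frac{17897}{1581}$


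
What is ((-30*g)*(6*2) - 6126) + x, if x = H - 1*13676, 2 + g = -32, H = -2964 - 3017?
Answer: -13543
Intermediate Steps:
H = -5981
g = -34 (g = -2 - 32 = -34)
x = -19657 (x = -5981 - 1*13676 = -5981 - 13676 = -19657)
((-30*g)*(6*2) - 6126) + x = ((-30*(-34))*(6*2) - 6126) - 19657 = (1020*12 - 6126) - 19657 = (12240 - 6126) - 19657 = 6114 - 19657 = -13543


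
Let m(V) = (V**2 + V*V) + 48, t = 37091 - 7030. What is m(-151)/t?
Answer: 45650/30061 ≈ 1.5186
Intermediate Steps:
t = 30061
m(V) = 48 + 2*V**2 (m(V) = (V**2 + V**2) + 48 = 2*V**2 + 48 = 48 + 2*V**2)
m(-151)/t = (48 + 2*(-151)**2)/30061 = (48 + 2*22801)*(1/30061) = (48 + 45602)*(1/30061) = 45650*(1/30061) = 45650/30061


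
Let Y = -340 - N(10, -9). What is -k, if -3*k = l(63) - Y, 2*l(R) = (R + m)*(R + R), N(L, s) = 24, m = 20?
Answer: 5593/3 ≈ 1864.3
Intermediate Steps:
l(R) = R*(20 + R) (l(R) = ((R + 20)*(R + R))/2 = ((20 + R)*(2*R))/2 = (2*R*(20 + R))/2 = R*(20 + R))
Y = -364 (Y = -340 - 1*24 = -340 - 24 = -364)
k = -5593/3 (k = -(63*(20 + 63) - 1*(-364))/3 = -(63*83 + 364)/3 = -(5229 + 364)/3 = -⅓*5593 = -5593/3 ≈ -1864.3)
-k = -1*(-5593/3) = 5593/3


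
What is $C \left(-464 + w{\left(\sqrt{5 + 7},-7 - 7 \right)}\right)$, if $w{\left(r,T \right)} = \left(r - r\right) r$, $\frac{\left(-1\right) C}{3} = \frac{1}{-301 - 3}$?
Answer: $- \frac{87}{19} \approx -4.5789$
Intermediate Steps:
$C = \frac{3}{304}$ ($C = - \frac{3}{-301 - 3} = - \frac{3}{-304} = \left(-3\right) \left(- \frac{1}{304}\right) = \frac{3}{304} \approx 0.0098684$)
$w{\left(r,T \right)} = 0$ ($w{\left(r,T \right)} = 0 r = 0$)
$C \left(-464 + w{\left(\sqrt{5 + 7},-7 - 7 \right)}\right) = \frac{3 \left(-464 + 0\right)}{304} = \frac{3}{304} \left(-464\right) = - \frac{87}{19}$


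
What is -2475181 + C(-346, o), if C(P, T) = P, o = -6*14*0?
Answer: -2475527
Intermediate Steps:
o = 0 (o = -84*0 = 0)
-2475181 + C(-346, o) = -2475181 - 346 = -2475527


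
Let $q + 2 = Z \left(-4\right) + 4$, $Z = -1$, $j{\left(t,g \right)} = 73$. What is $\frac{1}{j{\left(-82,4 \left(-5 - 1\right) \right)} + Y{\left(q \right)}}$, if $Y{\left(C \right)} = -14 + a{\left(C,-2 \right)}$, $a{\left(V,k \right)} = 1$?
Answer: $\frac{1}{60} \approx 0.016667$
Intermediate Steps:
$q = 6$ ($q = -2 + \left(\left(-1\right) \left(-4\right) + 4\right) = -2 + \left(4 + 4\right) = -2 + 8 = 6$)
$Y{\left(C \right)} = -13$ ($Y{\left(C \right)} = -14 + 1 = -13$)
$\frac{1}{j{\left(-82,4 \left(-5 - 1\right) \right)} + Y{\left(q \right)}} = \frac{1}{73 - 13} = \frac{1}{60}$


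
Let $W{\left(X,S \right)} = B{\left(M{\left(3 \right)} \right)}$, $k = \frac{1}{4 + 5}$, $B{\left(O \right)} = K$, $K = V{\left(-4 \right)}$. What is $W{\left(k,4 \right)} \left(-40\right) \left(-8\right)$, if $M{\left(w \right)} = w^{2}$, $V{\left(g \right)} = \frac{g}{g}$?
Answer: $320$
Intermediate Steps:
$V{\left(g \right)} = 1$
$K = 1$
$B{\left(O \right)} = 1$
$k = \frac{1}{9} \approx 0.11111$
$W{\left(X,S \right)} = 1$
$W{\left(k,4 \right)} \left(-40\right) \left(-8\right) = 1 \left(-40\right) \left(-8\right) = \left(-40\right) \left(-8\right) = 320$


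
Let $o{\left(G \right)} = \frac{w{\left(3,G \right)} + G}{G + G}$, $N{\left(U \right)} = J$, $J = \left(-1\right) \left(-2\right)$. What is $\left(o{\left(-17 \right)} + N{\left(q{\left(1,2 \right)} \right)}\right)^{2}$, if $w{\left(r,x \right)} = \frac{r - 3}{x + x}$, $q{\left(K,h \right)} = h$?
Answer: $\frac{25}{4} \approx 6.25$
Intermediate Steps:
$J = 2$
$w{\left(r,x \right)} = \frac{-3 + r}{2 x}$
$N{\left(U \right)} = 2$
$o{\left(G \right)} = \frac{1}{2}$ ($o{\left(G \right)} = \frac{\frac{-3 + 3}{2 G} + G}{G + G} = \frac{\frac{1}{2} \frac{1}{G} 0 + G}{2 G} = \left(0 + G\right) \frac{1}{2 G} = G \frac{1}{2 G} = \frac{1}{2}$)
$\left(o{\left(-17 \right)} + N{\left(q{\left(1,2 \right)} \right)}\right)^{2} = \left(\frac{1}{2} + 2\right)^{2} = \left(\frac{5}{2}\right)^{2} = \frac{25}{4}$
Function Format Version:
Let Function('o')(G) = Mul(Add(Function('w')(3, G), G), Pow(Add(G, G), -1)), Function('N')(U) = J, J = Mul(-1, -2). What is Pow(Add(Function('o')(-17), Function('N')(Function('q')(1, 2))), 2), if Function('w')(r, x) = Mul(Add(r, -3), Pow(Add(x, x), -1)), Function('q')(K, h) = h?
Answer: Rational(25, 4) ≈ 6.2500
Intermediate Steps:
J = 2
Function('w')(r, x) = Mul(Rational(1, 2), Pow(x, -1), Add(-3, r)) (Function('w')(r, x) = Mul(Add(-3, r), Pow(Mul(2, x), -1)) = Mul(Add(-3, r), Mul(Rational(1, 2), Pow(x, -1))) = Mul(Rational(1, 2), Pow(x, -1), Add(-3, r)))
Function('N')(U) = 2
Function('o')(G) = Rational(1, 2) (Function('o')(G) = Mul(Add(Mul(Rational(1, 2), Pow(G, -1), Add(-3, 3)), G), Pow(Add(G, G), -1)) = Mul(Add(Mul(Rational(1, 2), Pow(G, -1), 0), G), Pow(Mul(2, G), -1)) = Mul(Add(0, G), Mul(Rational(1, 2), Pow(G, -1))) = Mul(G, Mul(Rational(1, 2), Pow(G, -1))) = Rational(1, 2))
Pow(Add(Function('o')(-17), Function('N')(Function('q')(1, 2))), 2) = Pow(Add(Rational(1, 2), 2), 2) = Pow(Rational(5, 2), 2) = Rational(25, 4)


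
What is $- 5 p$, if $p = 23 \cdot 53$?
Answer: $-6095$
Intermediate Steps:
$p = 1219$
$- 5 p = \left(-5\right) 1219 = -6095$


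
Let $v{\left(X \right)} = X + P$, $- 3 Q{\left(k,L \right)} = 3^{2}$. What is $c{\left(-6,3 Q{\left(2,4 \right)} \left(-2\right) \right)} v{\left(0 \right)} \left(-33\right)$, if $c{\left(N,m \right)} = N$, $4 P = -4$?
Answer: $-198$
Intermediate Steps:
$P = -1$ ($P = \frac{1}{4} \left(-4\right) = -1$)
$Q{\left(k,L \right)} = -3$ ($Q{\left(k,L \right)} = - \frac{3^{2}}{3} = \left(- \frac{1}{3}\right) 9 = -3$)
$v{\left(X \right)} = -1 + X$ ($v{\left(X \right)} = X - 1 = -1 + X$)
$c{\left(-6,3 Q{\left(2,4 \right)} \left(-2\right) \right)} v{\left(0 \right)} \left(-33\right) = - 6 \left(-1 + 0\right) \left(-33\right) = \left(-6\right) \left(-1\right) \left(-33\right) = 6 \left(-33\right) = -198$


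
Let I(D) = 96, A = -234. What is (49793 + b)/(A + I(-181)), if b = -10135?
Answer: -19829/69 ≈ -287.38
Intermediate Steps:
(49793 + b)/(A + I(-181)) = (49793 - 10135)/(-234 + 96) = 39658/(-138) = 39658*(-1/138) = -19829/69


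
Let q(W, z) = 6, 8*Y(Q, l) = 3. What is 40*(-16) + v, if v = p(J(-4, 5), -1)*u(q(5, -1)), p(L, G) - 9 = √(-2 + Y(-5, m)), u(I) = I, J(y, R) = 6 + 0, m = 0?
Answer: -586 + 3*I*√26/2 ≈ -586.0 + 7.6485*I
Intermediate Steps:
Y(Q, l) = 3/8 (Y(Q, l) = (⅛)*3 = 3/8)
J(y, R) = 6
p(L, G) = 9 + I*√26/4 (p(L, G) = 9 + √(-2 + 3/8) = 9 + √(-13/8) = 9 + I*√26/4)
v = 54 + 3*I*√26/2 (v = (9 + I*√26/4)*6 = 54 + 3*I*√26/2 ≈ 54.0 + 7.6485*I)
40*(-16) + v = 40*(-16) + (54 + 3*I*√26/2) = -640 + (54 + 3*I*√26/2) = -586 + 3*I*√26/2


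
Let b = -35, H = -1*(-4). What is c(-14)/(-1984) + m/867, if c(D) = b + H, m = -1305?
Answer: -27551/18496 ≈ -1.4896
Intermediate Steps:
H = 4
c(D) = -31 (c(D) = -35 + 4 = -31)
c(-14)/(-1984) + m/867 = -31/(-1984) - 1305/867 = -31*(-1/1984) - 1305*1/867 = 1/64 - 435/289 = -27551/18496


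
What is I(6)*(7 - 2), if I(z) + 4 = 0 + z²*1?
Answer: 160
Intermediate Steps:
I(z) = -4 + z² (I(z) = -4 + (0 + z²*1) = -4 + (0 + z²) = -4 + z²)
I(6)*(7 - 2) = (-4 + 6²)*(7 - 2) = (-4 + 36)*5 = 32*5 = 160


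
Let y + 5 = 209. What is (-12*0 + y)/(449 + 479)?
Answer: 51/232 ≈ 0.21983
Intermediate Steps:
y = 204 (y = -5 + 209 = 204)
(-12*0 + y)/(449 + 479) = (-12*0 + 204)/(449 + 479) = (0 + 204)/928 = 204*(1/928) = 51/232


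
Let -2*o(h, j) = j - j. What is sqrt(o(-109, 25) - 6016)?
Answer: 8*I*sqrt(94) ≈ 77.563*I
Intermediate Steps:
o(h, j) = 0 (o(h, j) = -(j - j)/2 = -1/2*0 = 0)
sqrt(o(-109, 25) - 6016) = sqrt(0 - 6016) = sqrt(-6016) = 8*I*sqrt(94)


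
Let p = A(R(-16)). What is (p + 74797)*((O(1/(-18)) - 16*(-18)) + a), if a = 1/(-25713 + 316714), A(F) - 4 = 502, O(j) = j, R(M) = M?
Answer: 12619596367767/582002 ≈ 2.1683e+7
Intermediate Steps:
A(F) = 506 (A(F) = 4 + 502 = 506)
a = 1/291001 ≈ 3.4364e-6
p = 506
(p + 74797)*((O(1/(-18)) - 16*(-18)) + a) = (506 + 74797)*((1/(-18) - 16*(-18)) + 1/291001) = 75303*((-1/18 + 288) + 1/291001) = 75303*(5183/18 + 1/291001) = 75303*(1508258201/5238018) = 12619596367767/582002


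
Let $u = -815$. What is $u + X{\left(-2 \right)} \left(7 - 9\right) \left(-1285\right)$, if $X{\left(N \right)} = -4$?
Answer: $-11095$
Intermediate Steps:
$u + X{\left(-2 \right)} \left(7 - 9\right) \left(-1285\right) = -815 + - 4 \left(7 - 9\right) \left(-1285\right) = -815 + \left(-4\right) \left(-2\right) \left(-1285\right) = -815 + 8 \left(-1285\right) = -815 - 10280 = -11095$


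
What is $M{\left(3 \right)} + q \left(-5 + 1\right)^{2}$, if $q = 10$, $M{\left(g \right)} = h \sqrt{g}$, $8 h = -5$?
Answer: $160 - \frac{5 \sqrt{3}}{8} \approx 158.92$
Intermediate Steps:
$h = - \frac{5}{8}$ ($h = \frac{1}{8} \left(-5\right) = - \frac{5}{8} \approx -0.625$)
$M{\left(g \right)} = - \frac{5 \sqrt{g}}{8}$
$M{\left(3 \right)} + q \left(-5 + 1\right)^{2} = - \frac{5 \sqrt{3}}{8} + 10 \left(-5 + 1\right)^{2} = - \frac{5 \sqrt{3}}{8} + 10 \left(-4\right)^{2} = - \frac{5 \sqrt{3}}{8} + 10 \cdot 16 = - \frac{5 \sqrt{3}}{8} + 160 = 160 - \frac{5 \sqrt{3}}{8}$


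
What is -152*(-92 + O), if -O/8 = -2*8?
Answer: -5472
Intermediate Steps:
O = 128 (O = -(-16)*8 = -8*(-16) = 128)
-152*(-92 + O) = -152*(-92 + 128) = -152*36 = -5472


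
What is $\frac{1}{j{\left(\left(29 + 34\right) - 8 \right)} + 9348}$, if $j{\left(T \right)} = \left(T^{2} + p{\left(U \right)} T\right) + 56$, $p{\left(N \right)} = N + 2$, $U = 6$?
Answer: $\frac{1}{12869} \approx 7.7706 \cdot 10^{-5}$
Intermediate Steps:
$p{\left(N \right)} = 2 + N$
$j{\left(T \right)} = 56 + T^{2} + 8 T$ ($j{\left(T \right)} = \left(T^{2} + \left(2 + 6\right) T\right) + 56 = \left(T^{2} + 8 T\right) + 56 = 56 + T^{2} + 8 T$)
$\frac{1}{j{\left(\left(29 + 34\right) - 8 \right)} + 9348} = \frac{1}{\left(56 + \left(\left(29 + 34\right) - 8\right)^{2} + 8 \left(\left(29 + 34\right) - 8\right)\right) + 9348} = \frac{1}{\left(56 + \left(63 - 8\right)^{2} + 8 \left(63 - 8\right)\right) + 9348} = \frac{1}{\left(56 + 55^{2} + 8 \cdot 55\right) + 9348} = \frac{1}{\left(56 + 3025 + 440\right) + 9348} = \frac{1}{3521 + 9348} = \frac{1}{12869}$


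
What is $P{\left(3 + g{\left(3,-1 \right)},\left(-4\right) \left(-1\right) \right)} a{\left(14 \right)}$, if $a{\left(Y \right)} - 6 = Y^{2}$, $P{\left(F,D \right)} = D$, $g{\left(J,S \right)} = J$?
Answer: $808$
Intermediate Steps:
$a{\left(Y \right)} = 6 + Y^{2}$
$P{\left(3 + g{\left(3,-1 \right)},\left(-4\right) \left(-1\right) \right)} a{\left(14 \right)} = \left(-4\right) \left(-1\right) \left(6 + 14^{2}\right) = 4 \left(6 + 196\right) = 4 \cdot 202 = 808$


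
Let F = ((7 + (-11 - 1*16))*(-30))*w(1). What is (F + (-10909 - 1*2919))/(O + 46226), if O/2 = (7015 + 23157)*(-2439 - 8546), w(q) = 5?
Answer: 5414/331416307 ≈ 1.6336e-5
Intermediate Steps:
O = -662878840 (O = 2*((7015 + 23157)*(-2439 - 8546)) = 2*(30172*(-10985)) = 2*(-331439420) = -662878840)
F = 3000 (F = ((7 + (-11 - 1*16))*(-30))*5 = ((7 + (-11 - 16))*(-30))*5 = ((7 - 27)*(-30))*5 = -20*(-30)*5 = 600*5 = 3000)
(F + (-10909 - 1*2919))/(O + 46226) = (3000 + (-10909 - 1*2919))/(-662878840 + 46226) = (3000 + (-10909 - 2919))/(-662832614) = (3000 - 13828)*(-1/662832614) = -10828*(-1/662832614) = 5414/331416307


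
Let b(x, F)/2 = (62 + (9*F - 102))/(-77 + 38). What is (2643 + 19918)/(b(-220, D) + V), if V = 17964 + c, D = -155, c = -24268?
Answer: -879879/242986 ≈ -3.6211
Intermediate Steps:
V = -6304 (V = 17964 - 24268 = -6304)
b(x, F) = 80/39 - 6*F/13 (b(x, F) = 2*((62 + (9*F - 102))/(-77 + 38)) = 2*((62 + (-102 + 9*F))/(-39)) = 2*((-40 + 9*F)*(-1/39)) = 2*(40/39 - 3*F/13) = 80/39 - 6*F/13)
(2643 + 19918)/(b(-220, D) + V) = (2643 + 19918)/((80/39 - 6/13*(-155)) - 6304) = 22561/((80/39 + 930/13) - 6304) = 22561/(2870/39 - 6304) = 22561/(-242986/39) = 22561*(-39/242986) = -879879/242986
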